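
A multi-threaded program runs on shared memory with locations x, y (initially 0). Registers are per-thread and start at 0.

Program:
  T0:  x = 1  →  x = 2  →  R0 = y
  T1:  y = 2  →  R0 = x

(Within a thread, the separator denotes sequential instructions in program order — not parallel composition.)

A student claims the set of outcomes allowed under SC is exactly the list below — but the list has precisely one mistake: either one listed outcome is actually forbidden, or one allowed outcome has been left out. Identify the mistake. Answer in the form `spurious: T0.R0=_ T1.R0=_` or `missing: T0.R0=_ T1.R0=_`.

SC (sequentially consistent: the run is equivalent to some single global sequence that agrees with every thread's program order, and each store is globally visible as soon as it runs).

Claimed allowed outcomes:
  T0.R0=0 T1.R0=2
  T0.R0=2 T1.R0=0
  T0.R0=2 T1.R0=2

outcome vector order: (T0.R0,T1.R0)
SC (4): 0/2 2/0 2/1 2/2
SC∖claimed = {2/1}

missing: T0.R0=2 T1.R0=1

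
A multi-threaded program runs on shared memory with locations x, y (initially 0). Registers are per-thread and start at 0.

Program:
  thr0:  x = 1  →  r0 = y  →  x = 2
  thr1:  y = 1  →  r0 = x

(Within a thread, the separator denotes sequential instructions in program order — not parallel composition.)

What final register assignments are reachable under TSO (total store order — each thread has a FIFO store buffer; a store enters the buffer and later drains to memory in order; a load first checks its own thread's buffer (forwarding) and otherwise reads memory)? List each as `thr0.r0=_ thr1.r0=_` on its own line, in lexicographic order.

thr0.r0=0 thr1.r0=0
thr0.r0=0 thr1.r0=1
thr0.r0=0 thr1.r0=2
thr0.r0=1 thr1.r0=0
thr0.r0=1 thr1.r0=1
thr0.r0=1 thr1.r0=2

outcome vector order: (thr0.r0,thr1.r0)
|TSO outcomes| = 6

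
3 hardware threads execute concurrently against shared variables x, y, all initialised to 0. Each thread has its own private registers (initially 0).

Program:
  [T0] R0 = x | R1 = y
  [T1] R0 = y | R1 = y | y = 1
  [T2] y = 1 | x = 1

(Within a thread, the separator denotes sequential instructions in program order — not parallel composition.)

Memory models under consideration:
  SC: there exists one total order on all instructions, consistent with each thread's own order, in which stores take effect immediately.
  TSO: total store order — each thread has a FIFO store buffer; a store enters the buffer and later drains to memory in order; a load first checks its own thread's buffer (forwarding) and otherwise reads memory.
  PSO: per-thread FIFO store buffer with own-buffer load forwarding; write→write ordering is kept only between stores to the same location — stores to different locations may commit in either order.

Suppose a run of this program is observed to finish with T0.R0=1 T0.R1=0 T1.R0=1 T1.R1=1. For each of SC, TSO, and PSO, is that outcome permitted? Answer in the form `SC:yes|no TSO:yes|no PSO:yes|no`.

outcome vector order: (T0.R0,T0.R1,T1.R0,T1.R1)
SC (9): (0,0,0,0), (0,0,0,1), (0,0,1,1), (0,1,0,0), (0,1,0,1), (0,1,1,1), (1,1,0,0), (1,1,0,1), (1,1,1,1)
TSO (9): (0,0,0,0), (0,0,0,1), (0,0,1,1), (0,1,0,0), (0,1,0,1), (0,1,1,1), (1,1,0,0), (1,1,0,1), (1,1,1,1)
PSO (12): (0,0,0,0), (0,0,0,1), (0,0,1,1), (0,1,0,0), (0,1,0,1), (0,1,1,1), (1,0,0,0), (1,0,0,1), (1,0,1,1), (1,1,0,0), (1,1,0,1), (1,1,1,1)
target (1,0,1,1) ∈ {PSO}

SC:no TSO:no PSO:yes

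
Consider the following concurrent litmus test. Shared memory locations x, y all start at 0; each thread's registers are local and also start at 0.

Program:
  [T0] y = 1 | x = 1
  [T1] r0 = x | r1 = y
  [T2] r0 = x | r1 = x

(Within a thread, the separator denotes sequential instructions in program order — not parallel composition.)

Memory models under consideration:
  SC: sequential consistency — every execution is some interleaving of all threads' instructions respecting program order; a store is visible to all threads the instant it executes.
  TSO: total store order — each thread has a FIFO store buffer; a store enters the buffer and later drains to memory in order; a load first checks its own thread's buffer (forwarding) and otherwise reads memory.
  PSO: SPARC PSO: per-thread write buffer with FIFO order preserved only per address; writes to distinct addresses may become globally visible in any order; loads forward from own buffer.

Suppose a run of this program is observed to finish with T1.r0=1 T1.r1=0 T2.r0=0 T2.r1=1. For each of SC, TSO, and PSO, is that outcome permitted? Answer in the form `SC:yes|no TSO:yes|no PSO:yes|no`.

SC:no TSO:no PSO:yes

outcome vector order: (T1.r0,T1.r1,T2.r0,T2.r1)
under SC → (0,0,0,0) (0,0,0,1) (0,0,1,1) (0,1,0,0) (0,1,0,1) (0,1,1,1) (1,1,0,0) (1,1,0,1) (1,1,1,1)
under TSO → (0,0,0,0) (0,0,0,1) (0,0,1,1) (0,1,0,0) (0,1,0,1) (0,1,1,1) (1,1,0,0) (1,1,0,1) (1,1,1,1)
under PSO → (0,0,0,0) (0,0,0,1) (0,0,1,1) (0,1,0,0) (0,1,0,1) (0,1,1,1) (1,0,0,0) (1,0,0,1) (1,0,1,1) (1,1,0,0) (1,1,0,1) (1,1,1,1)
target (1,0,0,1) ∈ {PSO}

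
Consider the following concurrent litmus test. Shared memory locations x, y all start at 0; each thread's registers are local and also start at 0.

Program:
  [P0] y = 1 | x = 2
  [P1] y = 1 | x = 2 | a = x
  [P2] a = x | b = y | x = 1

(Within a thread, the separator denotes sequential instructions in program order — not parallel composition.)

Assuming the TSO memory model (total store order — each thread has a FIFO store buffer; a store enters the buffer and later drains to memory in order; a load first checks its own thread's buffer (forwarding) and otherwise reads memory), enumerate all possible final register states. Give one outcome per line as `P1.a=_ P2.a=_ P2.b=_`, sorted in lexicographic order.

P1.a=1 P2.a=0 P2.b=0
P1.a=1 P2.a=0 P2.b=1
P1.a=1 P2.a=2 P2.b=1
P1.a=2 P2.a=0 P2.b=0
P1.a=2 P2.a=0 P2.b=1
P1.a=2 P2.a=2 P2.b=1

outcome vector order: (P1.a,P2.a,P2.b)
|TSO outcomes| = 6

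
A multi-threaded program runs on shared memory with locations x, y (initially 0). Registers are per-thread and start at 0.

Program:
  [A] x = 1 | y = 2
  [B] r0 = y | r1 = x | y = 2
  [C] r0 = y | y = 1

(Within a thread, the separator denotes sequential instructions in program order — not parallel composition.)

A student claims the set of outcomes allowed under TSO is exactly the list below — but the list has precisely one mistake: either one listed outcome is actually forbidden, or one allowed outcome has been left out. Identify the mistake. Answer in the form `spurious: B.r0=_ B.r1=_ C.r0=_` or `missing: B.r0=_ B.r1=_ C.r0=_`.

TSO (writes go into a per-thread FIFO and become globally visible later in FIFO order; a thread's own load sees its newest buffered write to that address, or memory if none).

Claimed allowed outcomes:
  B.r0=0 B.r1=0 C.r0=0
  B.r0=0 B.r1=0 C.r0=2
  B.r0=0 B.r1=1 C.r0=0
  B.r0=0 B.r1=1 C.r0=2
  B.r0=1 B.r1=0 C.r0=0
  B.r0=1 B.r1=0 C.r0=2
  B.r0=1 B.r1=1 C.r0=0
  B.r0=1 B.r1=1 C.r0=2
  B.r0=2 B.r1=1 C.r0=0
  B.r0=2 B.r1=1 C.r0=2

spurious: B.r0=1 B.r1=0 C.r0=2

outcome vector order: (B.r0,B.r1,C.r0)
[TSO] allowed = {000; 002; 010; 012; 100; 110; 112; 210; 212}
claimed∖TSO = {102}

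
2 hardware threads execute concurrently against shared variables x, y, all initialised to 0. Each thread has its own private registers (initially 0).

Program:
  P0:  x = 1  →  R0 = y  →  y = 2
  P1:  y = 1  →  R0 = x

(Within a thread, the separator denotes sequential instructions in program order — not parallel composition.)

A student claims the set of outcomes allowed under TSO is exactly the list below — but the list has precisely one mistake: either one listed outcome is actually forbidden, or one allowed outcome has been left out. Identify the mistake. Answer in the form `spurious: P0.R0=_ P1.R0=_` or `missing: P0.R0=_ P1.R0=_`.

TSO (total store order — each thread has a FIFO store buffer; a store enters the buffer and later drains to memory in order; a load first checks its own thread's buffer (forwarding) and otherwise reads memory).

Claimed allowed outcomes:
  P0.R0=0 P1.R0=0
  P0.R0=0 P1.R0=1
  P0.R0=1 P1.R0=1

missing: P0.R0=1 P1.R0=0

outcome vector order: (P0.R0,P1.R0)
under TSO → (0,0), (0,1), (1,0), (1,1)
TSO∖claimed = {(1,0)}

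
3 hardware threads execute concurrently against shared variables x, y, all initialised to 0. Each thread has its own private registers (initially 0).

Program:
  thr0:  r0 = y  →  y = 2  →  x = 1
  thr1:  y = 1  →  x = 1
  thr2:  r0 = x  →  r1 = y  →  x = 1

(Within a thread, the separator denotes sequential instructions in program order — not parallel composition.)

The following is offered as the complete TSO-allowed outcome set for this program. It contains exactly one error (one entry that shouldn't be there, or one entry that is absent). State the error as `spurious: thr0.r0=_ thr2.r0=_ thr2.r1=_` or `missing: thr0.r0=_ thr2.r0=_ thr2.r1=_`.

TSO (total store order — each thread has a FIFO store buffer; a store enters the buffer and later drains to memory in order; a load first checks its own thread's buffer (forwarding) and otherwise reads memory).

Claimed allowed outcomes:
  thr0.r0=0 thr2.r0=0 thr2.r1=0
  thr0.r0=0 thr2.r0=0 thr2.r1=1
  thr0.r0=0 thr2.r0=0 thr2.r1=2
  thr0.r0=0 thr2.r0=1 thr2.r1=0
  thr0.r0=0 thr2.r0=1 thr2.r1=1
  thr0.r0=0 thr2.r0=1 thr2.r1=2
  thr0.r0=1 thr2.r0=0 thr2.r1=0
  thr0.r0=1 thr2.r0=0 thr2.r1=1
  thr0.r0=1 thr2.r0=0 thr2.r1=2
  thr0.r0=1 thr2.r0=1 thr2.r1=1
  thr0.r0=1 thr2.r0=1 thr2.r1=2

spurious: thr0.r0=0 thr2.r0=1 thr2.r1=0

outcome vector order: (thr0.r0,thr2.r0,thr2.r1)
TSO (10): (0,0,0), (0,0,1), (0,0,2), (0,1,1), (0,1,2), (1,0,0), (1,0,1), (1,0,2), (1,1,1), (1,1,2)
claimed∖TSO = {(0,1,0)}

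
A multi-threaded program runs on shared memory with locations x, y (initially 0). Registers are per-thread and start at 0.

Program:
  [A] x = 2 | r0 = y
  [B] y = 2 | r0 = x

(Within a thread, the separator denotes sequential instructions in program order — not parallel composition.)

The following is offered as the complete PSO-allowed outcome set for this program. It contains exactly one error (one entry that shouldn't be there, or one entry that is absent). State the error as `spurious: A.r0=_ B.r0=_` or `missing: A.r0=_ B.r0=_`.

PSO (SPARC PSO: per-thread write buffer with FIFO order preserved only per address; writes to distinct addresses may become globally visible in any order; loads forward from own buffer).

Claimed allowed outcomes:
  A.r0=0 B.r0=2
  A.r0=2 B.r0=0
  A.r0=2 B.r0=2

missing: A.r0=0 B.r0=0

outcome vector order: (A.r0,B.r0)
[PSO] allowed = {(0,0); (0,2); (2,0); (2,2)}
PSO∖claimed = {(0,0)}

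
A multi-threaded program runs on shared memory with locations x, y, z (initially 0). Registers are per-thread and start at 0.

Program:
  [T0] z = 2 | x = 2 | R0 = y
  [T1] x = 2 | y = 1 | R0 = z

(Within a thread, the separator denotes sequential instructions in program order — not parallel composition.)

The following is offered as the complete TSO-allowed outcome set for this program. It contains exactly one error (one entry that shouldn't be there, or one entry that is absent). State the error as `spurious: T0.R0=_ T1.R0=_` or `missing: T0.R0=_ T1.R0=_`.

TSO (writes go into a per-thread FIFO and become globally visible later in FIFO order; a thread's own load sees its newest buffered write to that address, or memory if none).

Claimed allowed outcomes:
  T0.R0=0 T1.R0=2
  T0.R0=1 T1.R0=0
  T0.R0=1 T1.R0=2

outcome vector order: (T0.R0,T1.R0)
TSO (4): 0/0, 0/2, 1/0, 1/2
TSO∖claimed = {0/0}

missing: T0.R0=0 T1.R0=0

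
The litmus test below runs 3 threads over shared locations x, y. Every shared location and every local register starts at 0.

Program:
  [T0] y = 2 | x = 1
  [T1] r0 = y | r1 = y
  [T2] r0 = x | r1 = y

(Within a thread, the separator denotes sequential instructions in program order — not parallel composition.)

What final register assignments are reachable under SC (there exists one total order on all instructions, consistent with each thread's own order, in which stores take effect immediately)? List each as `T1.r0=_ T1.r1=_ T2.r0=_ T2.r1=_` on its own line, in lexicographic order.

outcome vector order: (T1.r0,T1.r1,T2.r0,T2.r1)
|SC outcomes| = 9

T1.r0=0 T1.r1=0 T2.r0=0 T2.r1=0
T1.r0=0 T1.r1=0 T2.r0=0 T2.r1=2
T1.r0=0 T1.r1=0 T2.r0=1 T2.r1=2
T1.r0=0 T1.r1=2 T2.r0=0 T2.r1=0
T1.r0=0 T1.r1=2 T2.r0=0 T2.r1=2
T1.r0=0 T1.r1=2 T2.r0=1 T2.r1=2
T1.r0=2 T1.r1=2 T2.r0=0 T2.r1=0
T1.r0=2 T1.r1=2 T2.r0=0 T2.r1=2
T1.r0=2 T1.r1=2 T2.r0=1 T2.r1=2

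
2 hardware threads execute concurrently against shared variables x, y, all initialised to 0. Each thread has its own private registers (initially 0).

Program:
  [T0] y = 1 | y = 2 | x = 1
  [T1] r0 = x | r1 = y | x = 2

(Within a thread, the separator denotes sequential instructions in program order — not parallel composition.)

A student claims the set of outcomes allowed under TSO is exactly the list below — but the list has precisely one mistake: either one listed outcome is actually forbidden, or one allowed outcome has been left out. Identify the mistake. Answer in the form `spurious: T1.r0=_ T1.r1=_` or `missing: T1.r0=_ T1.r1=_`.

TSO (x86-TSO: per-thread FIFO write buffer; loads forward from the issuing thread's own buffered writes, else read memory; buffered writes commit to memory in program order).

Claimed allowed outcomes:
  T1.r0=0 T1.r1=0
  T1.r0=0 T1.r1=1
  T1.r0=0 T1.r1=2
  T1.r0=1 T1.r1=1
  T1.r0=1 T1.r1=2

outcome vector order: (T1.r0,T1.r1)
[TSO] allowed = {(0,0), (0,1), (0,2), (1,2)}
claimed∖TSO = {(1,1)}

spurious: T1.r0=1 T1.r1=1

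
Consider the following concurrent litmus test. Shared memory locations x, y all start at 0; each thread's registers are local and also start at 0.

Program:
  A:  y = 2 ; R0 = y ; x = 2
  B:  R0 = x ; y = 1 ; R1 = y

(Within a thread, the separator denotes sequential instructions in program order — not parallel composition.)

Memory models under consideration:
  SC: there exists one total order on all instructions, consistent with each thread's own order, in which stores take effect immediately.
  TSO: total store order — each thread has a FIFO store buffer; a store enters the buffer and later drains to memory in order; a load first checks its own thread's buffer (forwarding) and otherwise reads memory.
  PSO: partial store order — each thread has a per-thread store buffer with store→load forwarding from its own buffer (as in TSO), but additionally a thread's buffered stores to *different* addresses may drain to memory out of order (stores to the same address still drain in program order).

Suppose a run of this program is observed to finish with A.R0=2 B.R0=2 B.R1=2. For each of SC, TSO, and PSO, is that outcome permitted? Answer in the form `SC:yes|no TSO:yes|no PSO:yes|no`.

SC:no TSO:no PSO:yes

outcome vector order: (A.R0,B.R0,B.R1)
under SC → 1/0/1, 2/0/1, 2/0/2, 2/2/1
under TSO → 1/0/1, 2/0/1, 2/0/2, 2/2/1
under PSO → 1/0/1, 2/0/1, 2/0/2, 2/2/1, 2/2/2
target 2/2/2 ∈ {PSO}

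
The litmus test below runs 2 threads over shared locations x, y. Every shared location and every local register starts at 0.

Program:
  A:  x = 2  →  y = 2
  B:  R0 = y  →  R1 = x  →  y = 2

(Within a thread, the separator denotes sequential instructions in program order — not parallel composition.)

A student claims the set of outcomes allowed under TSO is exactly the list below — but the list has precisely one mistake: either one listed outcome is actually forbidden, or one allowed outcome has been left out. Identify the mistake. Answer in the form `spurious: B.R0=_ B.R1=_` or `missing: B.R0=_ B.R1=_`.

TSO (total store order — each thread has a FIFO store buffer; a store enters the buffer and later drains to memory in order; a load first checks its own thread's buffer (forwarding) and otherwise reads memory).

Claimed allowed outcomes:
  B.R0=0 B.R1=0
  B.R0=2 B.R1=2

missing: B.R0=0 B.R1=2

outcome vector order: (B.R0,B.R1)
[TSO] allowed = {(0,0), (0,2), (2,2)}
TSO∖claimed = {(0,2)}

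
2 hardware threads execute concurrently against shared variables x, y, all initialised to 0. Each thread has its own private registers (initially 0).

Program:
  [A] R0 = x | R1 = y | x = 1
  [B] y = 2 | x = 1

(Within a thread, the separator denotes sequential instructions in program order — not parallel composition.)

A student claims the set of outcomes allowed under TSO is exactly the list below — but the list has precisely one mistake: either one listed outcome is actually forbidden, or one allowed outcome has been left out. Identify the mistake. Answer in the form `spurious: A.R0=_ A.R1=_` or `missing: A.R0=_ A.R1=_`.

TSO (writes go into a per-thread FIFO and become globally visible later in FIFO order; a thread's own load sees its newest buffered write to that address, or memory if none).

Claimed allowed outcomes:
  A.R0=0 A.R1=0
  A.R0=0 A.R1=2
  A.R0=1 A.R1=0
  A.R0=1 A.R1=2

outcome vector order: (A.R0,A.R1)
TSO (3): (0,0) (0,2) (1,2)
claimed∖TSO = {(1,0)}

spurious: A.R0=1 A.R1=0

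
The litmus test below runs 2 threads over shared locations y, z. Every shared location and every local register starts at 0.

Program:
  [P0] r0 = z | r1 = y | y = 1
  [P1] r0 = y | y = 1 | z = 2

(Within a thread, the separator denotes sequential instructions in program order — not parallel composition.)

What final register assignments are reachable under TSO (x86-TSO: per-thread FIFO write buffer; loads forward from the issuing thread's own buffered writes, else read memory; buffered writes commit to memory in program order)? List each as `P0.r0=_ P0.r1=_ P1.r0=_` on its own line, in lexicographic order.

outcome vector order: (P0.r0,P0.r1,P1.r0)
|TSO outcomes| = 4

P0.r0=0 P0.r1=0 P1.r0=0
P0.r0=0 P0.r1=0 P1.r0=1
P0.r0=0 P0.r1=1 P1.r0=0
P0.r0=2 P0.r1=1 P1.r0=0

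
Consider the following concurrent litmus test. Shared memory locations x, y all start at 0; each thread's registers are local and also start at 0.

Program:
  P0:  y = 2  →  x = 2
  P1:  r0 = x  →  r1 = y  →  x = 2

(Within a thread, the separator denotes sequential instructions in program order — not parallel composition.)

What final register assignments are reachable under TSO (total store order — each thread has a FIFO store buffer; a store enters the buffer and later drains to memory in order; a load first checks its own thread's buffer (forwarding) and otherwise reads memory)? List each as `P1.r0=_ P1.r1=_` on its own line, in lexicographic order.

outcome vector order: (P1.r0,P1.r1)
|TSO outcomes| = 3

P1.r0=0 P1.r1=0
P1.r0=0 P1.r1=2
P1.r0=2 P1.r1=2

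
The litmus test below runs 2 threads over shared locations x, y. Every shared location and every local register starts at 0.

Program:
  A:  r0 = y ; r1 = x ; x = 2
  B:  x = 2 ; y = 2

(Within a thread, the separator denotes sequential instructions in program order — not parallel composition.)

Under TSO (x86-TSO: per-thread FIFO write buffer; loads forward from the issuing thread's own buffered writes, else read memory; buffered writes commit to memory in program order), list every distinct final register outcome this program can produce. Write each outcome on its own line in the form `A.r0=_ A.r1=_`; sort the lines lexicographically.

A.r0=0 A.r1=0
A.r0=0 A.r1=2
A.r0=2 A.r1=2

outcome vector order: (A.r0,A.r1)
|TSO outcomes| = 3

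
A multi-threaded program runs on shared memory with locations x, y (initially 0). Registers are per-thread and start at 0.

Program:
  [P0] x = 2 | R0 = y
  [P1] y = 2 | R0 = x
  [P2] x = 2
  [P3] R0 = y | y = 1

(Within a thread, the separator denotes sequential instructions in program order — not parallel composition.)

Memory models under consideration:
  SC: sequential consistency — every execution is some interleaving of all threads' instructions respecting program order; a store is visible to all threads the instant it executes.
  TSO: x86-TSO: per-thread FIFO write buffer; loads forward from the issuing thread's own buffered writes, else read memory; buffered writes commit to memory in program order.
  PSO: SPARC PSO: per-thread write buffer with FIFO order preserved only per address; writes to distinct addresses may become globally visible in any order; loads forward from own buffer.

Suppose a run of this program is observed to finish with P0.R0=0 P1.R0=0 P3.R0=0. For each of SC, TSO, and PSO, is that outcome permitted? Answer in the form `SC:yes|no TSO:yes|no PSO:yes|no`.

SC:no TSO:yes PSO:yes

outcome vector order: (P0.R0,P1.R0,P3.R0)
under SC → (0,2,0); (0,2,2); (1,0,0); (1,0,2); (1,2,0); (1,2,2); (2,0,0); (2,0,2); (2,2,0); (2,2,2)
under TSO → (0,0,0); (0,0,2); (0,2,0); (0,2,2); (1,0,0); (1,0,2); (1,2,0); (1,2,2); (2,0,0); (2,0,2); (2,2,0); (2,2,2)
under PSO → (0,0,0); (0,0,2); (0,2,0); (0,2,2); (1,0,0); (1,0,2); (1,2,0); (1,2,2); (2,0,0); (2,0,2); (2,2,0); (2,2,2)
target (0,0,0) ∈ {TSO,PSO}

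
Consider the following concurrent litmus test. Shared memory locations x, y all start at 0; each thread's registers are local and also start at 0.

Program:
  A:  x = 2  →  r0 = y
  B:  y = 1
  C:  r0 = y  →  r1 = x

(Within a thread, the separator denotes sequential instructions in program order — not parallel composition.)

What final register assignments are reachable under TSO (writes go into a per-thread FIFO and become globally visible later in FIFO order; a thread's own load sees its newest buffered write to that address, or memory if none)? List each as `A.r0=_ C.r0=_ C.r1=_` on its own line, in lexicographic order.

A.r0=0 C.r0=0 C.r1=0
A.r0=0 C.r0=0 C.r1=2
A.r0=0 C.r0=1 C.r1=0
A.r0=0 C.r0=1 C.r1=2
A.r0=1 C.r0=0 C.r1=0
A.r0=1 C.r0=0 C.r1=2
A.r0=1 C.r0=1 C.r1=0
A.r0=1 C.r0=1 C.r1=2

outcome vector order: (A.r0,C.r0,C.r1)
|TSO outcomes| = 8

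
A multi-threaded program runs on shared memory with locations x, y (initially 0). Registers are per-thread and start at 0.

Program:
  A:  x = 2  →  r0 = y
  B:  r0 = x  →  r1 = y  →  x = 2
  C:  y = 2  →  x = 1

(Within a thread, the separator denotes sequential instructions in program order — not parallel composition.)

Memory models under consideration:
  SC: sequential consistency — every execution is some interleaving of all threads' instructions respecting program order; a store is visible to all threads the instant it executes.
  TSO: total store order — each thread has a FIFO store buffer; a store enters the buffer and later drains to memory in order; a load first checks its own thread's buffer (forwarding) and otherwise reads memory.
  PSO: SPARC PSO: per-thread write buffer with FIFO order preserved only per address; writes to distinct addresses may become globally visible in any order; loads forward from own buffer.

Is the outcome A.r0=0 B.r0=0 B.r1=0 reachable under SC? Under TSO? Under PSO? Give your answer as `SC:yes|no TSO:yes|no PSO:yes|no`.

outcome vector order: (A.r0,B.r0,B.r1)
SC (10): 000 002 012 020 022 200 202 212 220 222
TSO (10): 000 002 012 020 022 200 202 212 220 222
PSO (12): 000 002 010 012 020 022 200 202 210 212 220 222
target 000 ∈ {SC,TSO,PSO}

SC:yes TSO:yes PSO:yes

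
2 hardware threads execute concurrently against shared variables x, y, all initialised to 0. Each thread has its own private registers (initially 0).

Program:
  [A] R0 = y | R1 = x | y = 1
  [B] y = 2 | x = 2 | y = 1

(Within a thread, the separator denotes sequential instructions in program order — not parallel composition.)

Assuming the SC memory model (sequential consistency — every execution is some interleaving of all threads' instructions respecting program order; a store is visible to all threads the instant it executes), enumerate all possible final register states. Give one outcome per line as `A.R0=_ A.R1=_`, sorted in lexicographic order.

A.R0=0 A.R1=0
A.R0=0 A.R1=2
A.R0=1 A.R1=2
A.R0=2 A.R1=0
A.R0=2 A.R1=2

outcome vector order: (A.R0,A.R1)
|SC outcomes| = 5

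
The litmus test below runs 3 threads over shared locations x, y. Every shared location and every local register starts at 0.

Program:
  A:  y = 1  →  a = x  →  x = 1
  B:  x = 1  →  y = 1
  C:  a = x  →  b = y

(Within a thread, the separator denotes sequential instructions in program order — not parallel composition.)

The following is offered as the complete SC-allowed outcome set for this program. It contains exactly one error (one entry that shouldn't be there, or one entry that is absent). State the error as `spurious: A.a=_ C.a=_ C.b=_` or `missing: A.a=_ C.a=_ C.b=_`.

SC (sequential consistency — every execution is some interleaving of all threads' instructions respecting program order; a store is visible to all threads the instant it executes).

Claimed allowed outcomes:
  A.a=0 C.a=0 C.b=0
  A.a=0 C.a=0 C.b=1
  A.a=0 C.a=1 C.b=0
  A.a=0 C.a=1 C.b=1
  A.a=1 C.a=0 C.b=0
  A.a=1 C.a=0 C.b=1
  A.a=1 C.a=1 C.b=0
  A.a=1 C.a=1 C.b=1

spurious: A.a=0 C.a=1 C.b=0

outcome vector order: (A.a,C.a,C.b)
SC: 7 outcomes — {000 001 011 100 101 110 111}
claimed∖SC = {010}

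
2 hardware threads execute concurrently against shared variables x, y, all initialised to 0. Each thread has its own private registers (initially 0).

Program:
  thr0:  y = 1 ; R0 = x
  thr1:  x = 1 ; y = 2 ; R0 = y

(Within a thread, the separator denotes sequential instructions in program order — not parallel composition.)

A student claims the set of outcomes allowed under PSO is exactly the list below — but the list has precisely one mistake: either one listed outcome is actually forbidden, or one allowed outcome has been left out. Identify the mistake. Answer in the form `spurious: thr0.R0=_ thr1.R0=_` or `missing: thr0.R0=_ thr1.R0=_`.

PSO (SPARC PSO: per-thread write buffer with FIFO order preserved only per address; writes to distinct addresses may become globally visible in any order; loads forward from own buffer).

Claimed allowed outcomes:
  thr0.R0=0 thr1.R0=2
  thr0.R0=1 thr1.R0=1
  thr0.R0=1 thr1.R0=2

outcome vector order: (thr0.R0,thr1.R0)
under PSO → (0,1) (0,2) (1,1) (1,2)
PSO∖claimed = {(0,1)}

missing: thr0.R0=0 thr1.R0=1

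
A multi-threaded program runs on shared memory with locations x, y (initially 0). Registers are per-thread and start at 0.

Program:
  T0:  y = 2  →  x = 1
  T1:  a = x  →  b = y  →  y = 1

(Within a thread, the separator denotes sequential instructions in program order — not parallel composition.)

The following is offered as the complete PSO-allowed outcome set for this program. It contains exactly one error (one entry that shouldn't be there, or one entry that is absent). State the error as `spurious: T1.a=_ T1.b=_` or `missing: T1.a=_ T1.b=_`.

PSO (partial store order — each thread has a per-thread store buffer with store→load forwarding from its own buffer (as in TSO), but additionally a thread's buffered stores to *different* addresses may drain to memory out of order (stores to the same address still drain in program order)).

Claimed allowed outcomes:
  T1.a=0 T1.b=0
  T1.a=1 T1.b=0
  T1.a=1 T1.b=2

outcome vector order: (T1.a,T1.b)
under PSO → 00, 02, 10, 12
PSO∖claimed = {02}

missing: T1.a=0 T1.b=2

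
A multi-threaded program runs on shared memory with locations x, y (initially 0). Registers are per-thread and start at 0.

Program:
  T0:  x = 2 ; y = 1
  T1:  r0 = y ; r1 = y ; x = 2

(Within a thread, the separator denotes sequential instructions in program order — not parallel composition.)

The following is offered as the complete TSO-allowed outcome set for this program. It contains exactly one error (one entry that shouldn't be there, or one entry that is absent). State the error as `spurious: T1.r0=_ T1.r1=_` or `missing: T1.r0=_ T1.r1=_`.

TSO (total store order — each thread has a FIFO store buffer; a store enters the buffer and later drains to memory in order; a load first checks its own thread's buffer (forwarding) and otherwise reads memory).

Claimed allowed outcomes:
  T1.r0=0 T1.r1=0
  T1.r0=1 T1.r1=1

outcome vector order: (T1.r0,T1.r1)
TSO: 3 outcomes — {<0 0> <0 1> <1 1>}
TSO∖claimed = {<0 1>}

missing: T1.r0=0 T1.r1=1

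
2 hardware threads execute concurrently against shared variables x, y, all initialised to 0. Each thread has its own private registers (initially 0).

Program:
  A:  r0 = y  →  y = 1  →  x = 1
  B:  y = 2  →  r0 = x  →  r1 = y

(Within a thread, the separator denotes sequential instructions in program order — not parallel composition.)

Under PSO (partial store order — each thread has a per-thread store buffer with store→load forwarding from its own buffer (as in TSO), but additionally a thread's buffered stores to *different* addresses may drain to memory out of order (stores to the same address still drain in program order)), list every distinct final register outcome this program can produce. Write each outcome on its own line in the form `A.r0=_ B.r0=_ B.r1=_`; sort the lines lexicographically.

A.r0=0 B.r0=0 B.r1=1
A.r0=0 B.r0=0 B.r1=2
A.r0=0 B.r0=1 B.r1=1
A.r0=0 B.r0=1 B.r1=2
A.r0=2 B.r0=0 B.r1=1
A.r0=2 B.r0=0 B.r1=2
A.r0=2 B.r0=1 B.r1=1
A.r0=2 B.r0=1 B.r1=2

outcome vector order: (A.r0,B.r0,B.r1)
|PSO outcomes| = 8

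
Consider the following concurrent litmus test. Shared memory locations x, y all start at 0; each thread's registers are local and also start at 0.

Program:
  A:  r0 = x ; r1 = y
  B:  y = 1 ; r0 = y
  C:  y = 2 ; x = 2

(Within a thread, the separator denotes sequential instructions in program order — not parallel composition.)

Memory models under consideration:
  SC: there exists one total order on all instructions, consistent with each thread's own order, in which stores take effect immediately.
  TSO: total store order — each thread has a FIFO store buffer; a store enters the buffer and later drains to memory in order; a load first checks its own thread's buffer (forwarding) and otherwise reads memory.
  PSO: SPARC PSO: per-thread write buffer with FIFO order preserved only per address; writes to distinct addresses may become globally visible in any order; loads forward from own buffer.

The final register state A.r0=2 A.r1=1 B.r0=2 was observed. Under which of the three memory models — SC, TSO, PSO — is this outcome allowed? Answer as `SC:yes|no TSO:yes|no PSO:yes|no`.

SC:no TSO:no PSO:yes

outcome vector order: (A.r0,A.r1,B.r0)
[SC] allowed = {0/0/1, 0/0/2, 0/1/1, 0/1/2, 0/2/1, 0/2/2, 2/1/1, 2/2/1, 2/2/2}
[TSO] allowed = {0/0/1, 0/0/2, 0/1/1, 0/1/2, 0/2/1, 0/2/2, 2/1/1, 2/2/1, 2/2/2}
[PSO] allowed = {0/0/1, 0/0/2, 0/1/1, 0/1/2, 0/2/1, 0/2/2, 2/0/1, 2/0/2, 2/1/1, 2/1/2, 2/2/1, 2/2/2}
target 2/1/2 ∈ {PSO}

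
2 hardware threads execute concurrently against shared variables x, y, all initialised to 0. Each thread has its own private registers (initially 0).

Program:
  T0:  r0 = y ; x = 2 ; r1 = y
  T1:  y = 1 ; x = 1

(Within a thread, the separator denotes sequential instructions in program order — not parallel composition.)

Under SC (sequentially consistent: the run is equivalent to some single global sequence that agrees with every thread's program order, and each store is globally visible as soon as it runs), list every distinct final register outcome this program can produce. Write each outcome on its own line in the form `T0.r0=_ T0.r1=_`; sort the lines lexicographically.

outcome vector order: (T0.r0,T0.r1)
|SC outcomes| = 3

T0.r0=0 T0.r1=0
T0.r0=0 T0.r1=1
T0.r0=1 T0.r1=1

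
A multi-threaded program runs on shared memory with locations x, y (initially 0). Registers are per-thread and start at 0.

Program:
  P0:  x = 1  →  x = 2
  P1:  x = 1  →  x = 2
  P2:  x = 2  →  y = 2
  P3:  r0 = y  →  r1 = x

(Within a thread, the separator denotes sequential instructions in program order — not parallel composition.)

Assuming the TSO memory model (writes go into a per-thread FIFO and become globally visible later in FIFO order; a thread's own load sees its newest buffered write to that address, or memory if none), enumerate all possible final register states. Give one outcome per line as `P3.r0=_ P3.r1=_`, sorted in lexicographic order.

P3.r0=0 P3.r1=0
P3.r0=0 P3.r1=1
P3.r0=0 P3.r1=2
P3.r0=2 P3.r1=1
P3.r0=2 P3.r1=2

outcome vector order: (P3.r0,P3.r1)
|TSO outcomes| = 5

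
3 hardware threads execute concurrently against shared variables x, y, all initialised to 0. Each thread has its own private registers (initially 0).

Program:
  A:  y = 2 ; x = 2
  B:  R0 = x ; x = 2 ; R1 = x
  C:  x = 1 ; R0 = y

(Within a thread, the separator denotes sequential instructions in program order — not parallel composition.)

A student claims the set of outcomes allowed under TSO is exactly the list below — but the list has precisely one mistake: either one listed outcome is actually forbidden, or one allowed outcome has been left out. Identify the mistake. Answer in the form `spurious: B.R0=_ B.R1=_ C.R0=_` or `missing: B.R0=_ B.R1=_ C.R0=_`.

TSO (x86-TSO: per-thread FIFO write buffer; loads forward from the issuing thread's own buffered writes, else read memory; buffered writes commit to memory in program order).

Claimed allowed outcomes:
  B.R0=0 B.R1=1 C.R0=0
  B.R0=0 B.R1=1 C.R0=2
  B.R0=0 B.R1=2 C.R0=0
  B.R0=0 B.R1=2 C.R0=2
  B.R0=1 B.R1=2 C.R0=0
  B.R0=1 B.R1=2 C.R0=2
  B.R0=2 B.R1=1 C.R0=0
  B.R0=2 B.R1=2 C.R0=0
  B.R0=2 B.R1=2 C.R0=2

outcome vector order: (B.R0,B.R1,C.R0)
[TSO] allowed = {0/1/0 0/1/2 0/2/0 0/2/2 1/2/0 1/2/2 2/1/0 2/1/2 2/2/0 2/2/2}
TSO∖claimed = {2/1/2}

missing: B.R0=2 B.R1=1 C.R0=2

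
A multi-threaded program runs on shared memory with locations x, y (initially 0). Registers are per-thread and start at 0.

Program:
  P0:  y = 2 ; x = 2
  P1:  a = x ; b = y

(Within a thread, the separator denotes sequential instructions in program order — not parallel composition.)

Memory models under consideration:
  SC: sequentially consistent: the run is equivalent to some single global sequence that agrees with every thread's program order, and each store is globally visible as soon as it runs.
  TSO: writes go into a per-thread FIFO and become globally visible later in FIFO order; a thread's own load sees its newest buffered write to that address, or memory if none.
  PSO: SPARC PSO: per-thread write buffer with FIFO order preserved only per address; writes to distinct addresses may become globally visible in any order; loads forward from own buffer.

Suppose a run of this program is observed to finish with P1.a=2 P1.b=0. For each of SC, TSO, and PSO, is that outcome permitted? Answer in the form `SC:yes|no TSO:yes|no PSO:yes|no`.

SC:no TSO:no PSO:yes

outcome vector order: (P1.a,P1.b)
[SC] allowed = {(0,0), (0,2), (2,2)}
[TSO] allowed = {(0,0), (0,2), (2,2)}
[PSO] allowed = {(0,0), (0,2), (2,0), (2,2)}
target (2,0) ∈ {PSO}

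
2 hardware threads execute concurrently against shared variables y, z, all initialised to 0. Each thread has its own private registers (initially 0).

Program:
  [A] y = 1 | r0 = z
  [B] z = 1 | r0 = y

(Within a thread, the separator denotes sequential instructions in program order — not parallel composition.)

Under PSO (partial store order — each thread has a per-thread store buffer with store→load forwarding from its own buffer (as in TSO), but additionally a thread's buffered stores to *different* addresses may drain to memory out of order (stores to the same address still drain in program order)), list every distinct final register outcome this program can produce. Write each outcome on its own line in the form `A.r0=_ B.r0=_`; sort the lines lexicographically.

A.r0=0 B.r0=0
A.r0=0 B.r0=1
A.r0=1 B.r0=0
A.r0=1 B.r0=1

outcome vector order: (A.r0,B.r0)
|PSO outcomes| = 4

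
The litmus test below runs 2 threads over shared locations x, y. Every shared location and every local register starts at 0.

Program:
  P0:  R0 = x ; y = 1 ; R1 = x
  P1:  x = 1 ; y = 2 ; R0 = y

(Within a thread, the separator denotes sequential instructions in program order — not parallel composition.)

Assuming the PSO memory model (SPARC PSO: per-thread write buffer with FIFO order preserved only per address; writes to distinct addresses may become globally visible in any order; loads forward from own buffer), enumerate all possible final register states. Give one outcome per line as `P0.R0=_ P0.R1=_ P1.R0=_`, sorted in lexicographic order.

outcome vector order: (P0.R0,P0.R1,P1.R0)
|PSO outcomes| = 6

P0.R0=0 P0.R1=0 P1.R0=1
P0.R0=0 P0.R1=0 P1.R0=2
P0.R0=0 P0.R1=1 P1.R0=1
P0.R0=0 P0.R1=1 P1.R0=2
P0.R0=1 P0.R1=1 P1.R0=1
P0.R0=1 P0.R1=1 P1.R0=2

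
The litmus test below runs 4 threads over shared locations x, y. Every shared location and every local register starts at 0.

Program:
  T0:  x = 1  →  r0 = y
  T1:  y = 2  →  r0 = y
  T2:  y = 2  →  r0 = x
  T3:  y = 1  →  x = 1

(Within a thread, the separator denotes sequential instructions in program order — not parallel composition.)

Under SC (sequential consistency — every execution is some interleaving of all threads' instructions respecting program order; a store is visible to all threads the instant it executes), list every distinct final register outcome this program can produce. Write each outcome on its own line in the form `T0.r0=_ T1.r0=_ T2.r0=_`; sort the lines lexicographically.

outcome vector order: (T0.r0,T1.r0,T2.r0)
|SC outcomes| = 10

T0.r0=0 T1.r0=1 T2.r0=1
T0.r0=0 T1.r0=2 T2.r0=1
T0.r0=1 T1.r0=1 T2.r0=0
T0.r0=1 T1.r0=1 T2.r0=1
T0.r0=1 T1.r0=2 T2.r0=0
T0.r0=1 T1.r0=2 T2.r0=1
T0.r0=2 T1.r0=1 T2.r0=0
T0.r0=2 T1.r0=1 T2.r0=1
T0.r0=2 T1.r0=2 T2.r0=0
T0.r0=2 T1.r0=2 T2.r0=1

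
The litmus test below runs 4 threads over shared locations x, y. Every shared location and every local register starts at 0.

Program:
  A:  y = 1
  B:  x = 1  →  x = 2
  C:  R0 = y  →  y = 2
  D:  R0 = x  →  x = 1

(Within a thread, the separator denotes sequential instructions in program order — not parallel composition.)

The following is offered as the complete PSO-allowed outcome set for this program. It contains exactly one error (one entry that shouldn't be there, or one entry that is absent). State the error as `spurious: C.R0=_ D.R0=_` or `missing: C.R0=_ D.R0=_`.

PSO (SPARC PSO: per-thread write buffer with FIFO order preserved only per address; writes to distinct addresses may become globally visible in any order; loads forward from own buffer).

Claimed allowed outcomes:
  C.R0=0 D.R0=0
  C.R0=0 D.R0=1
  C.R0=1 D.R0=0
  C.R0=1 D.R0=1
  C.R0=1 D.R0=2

outcome vector order: (C.R0,D.R0)
under PSO → (0,0), (0,1), (0,2), (1,0), (1,1), (1,2)
PSO∖claimed = {(0,2)}

missing: C.R0=0 D.R0=2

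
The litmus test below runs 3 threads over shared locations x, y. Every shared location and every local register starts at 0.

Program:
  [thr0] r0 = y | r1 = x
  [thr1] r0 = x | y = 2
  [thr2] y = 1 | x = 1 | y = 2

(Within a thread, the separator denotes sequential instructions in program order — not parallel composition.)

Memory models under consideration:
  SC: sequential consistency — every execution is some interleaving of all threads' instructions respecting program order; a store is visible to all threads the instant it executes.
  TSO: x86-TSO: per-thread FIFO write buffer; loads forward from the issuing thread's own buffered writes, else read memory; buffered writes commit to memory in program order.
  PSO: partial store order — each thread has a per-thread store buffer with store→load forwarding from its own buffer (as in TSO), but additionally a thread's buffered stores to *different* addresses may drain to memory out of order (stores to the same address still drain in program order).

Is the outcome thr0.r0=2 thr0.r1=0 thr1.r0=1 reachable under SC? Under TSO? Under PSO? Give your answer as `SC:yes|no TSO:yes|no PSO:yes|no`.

outcome vector order: (thr0.r0,thr0.r1,thr1.r0)
SC (11): 0/0/0; 0/0/1; 0/1/0; 0/1/1; 1/0/0; 1/0/1; 1/1/0; 1/1/1; 2/0/0; 2/1/0; 2/1/1
TSO (11): 0/0/0; 0/0/1; 0/1/0; 0/1/1; 1/0/0; 1/0/1; 1/1/0; 1/1/1; 2/0/0; 2/1/0; 2/1/1
PSO (12): 0/0/0; 0/0/1; 0/1/0; 0/1/1; 1/0/0; 1/0/1; 1/1/0; 1/1/1; 2/0/0; 2/0/1; 2/1/0; 2/1/1
target 2/0/1 ∈ {PSO}

SC:no TSO:no PSO:yes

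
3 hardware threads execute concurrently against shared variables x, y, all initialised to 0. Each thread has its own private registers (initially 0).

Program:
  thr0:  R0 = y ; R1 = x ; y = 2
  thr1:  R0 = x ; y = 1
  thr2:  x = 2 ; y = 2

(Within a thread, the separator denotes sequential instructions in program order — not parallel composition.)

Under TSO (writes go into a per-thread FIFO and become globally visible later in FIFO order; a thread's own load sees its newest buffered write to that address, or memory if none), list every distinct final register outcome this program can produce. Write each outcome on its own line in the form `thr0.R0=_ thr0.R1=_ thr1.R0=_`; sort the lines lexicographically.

outcome vector order: (thr0.R0,thr0.R1,thr1.R0)
|TSO outcomes| = 9

thr0.R0=0 thr0.R1=0 thr1.R0=0
thr0.R0=0 thr0.R1=0 thr1.R0=2
thr0.R0=0 thr0.R1=2 thr1.R0=0
thr0.R0=0 thr0.R1=2 thr1.R0=2
thr0.R0=1 thr0.R1=0 thr1.R0=0
thr0.R0=1 thr0.R1=2 thr1.R0=0
thr0.R0=1 thr0.R1=2 thr1.R0=2
thr0.R0=2 thr0.R1=2 thr1.R0=0
thr0.R0=2 thr0.R1=2 thr1.R0=2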